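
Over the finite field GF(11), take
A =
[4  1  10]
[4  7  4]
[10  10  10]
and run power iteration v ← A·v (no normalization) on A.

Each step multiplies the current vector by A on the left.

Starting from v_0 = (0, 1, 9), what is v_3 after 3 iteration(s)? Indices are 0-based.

v_3 = (8, 3, 6)

v_0 = (0, 1, 9).
v_1 = A·v_0 = (3, 10, 1).
v_2 = A·v_1 = (10, 9, 8).
v_3 = A·v_2 = (8, 3, 6).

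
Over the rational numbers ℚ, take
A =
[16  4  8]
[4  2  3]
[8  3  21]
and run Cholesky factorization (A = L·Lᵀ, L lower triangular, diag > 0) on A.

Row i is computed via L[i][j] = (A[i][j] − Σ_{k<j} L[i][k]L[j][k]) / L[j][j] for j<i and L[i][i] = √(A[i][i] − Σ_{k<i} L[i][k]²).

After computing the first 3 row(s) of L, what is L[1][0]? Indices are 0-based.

L[1][0] = 1

Step 1: L[0][0] = √(16) = 4.
  L[1][0] = (4) / L[0][0] = 1.
Step 2: L[1][1] = √(1) = 1.
  L[2][0] = (8) / L[0][0] = 2.
  L[2][1] = (1) / L[1][1] = 1.
Step 3: L[2][2] = √(16) = 4.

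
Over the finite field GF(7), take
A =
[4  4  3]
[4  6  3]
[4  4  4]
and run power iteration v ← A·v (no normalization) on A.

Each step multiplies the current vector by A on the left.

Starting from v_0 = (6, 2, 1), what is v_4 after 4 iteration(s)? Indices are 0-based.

v_4 = (6, 0, 4)

v_0 = (6, 2, 1).
v_1 = A·v_0 = (0, 4, 1).
v_2 = A·v_1 = (5, 6, 6).
v_3 = A·v_2 = (6, 4, 5).
v_4 = A·v_3 = (6, 0, 4).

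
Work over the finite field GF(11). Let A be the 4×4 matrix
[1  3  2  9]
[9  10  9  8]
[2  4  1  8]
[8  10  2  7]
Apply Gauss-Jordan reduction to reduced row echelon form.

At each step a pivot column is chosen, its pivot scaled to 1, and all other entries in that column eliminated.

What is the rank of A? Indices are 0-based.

step 1: normalize row 0 (÷1) = (1, 3, 2, 9)
  row 1: subtract 9×row0 = (0, 5, 2, 4)
  row 2: subtract 2×row0 = (0, 9, 8, 1)
  row 3: subtract 8×row0 = (0, 8, 8, 1)
step 2: normalize row 1 (÷5) = (0, 1, 7, 3)
  row 0: subtract 3×row1 = (1, 0, 3, 0)
  row 2: subtract 9×row1 = (0, 0, 0, 7)
  row 3: subtract 8×row1 = (0, 0, 7, 10)
step 3: exchange rows 2,3
step 3: normalize row 2 (÷7) = (0, 0, 1, 3)
  row 0: subtract 3×row2 = (1, 0, 0, 2)
  row 1: subtract 7×row2 = (0, 1, 0, 4)
step 4: normalize row 3 (÷7) = (0, 0, 0, 1)
  row 0: subtract 2×row3 = (1, 0, 0, 0)
  row 1: subtract 4×row3 = (0, 1, 0, 0)
  row 2: subtract 3×row3 = (0, 0, 1, 0)

rank = 4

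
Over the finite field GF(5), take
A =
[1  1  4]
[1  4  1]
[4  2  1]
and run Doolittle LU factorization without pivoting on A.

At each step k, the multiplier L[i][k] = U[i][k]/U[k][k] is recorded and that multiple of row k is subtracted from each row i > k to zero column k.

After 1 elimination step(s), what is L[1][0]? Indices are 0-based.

k=0: U[0][0]=1
  eliminate (1,0): mult=1, new row 1: (0, 3, 2); set L[1][0]=1
  eliminate (2,0): mult=4, new row 2: (0, 3, 0); set L[2][0]=4

L[1][0] = 1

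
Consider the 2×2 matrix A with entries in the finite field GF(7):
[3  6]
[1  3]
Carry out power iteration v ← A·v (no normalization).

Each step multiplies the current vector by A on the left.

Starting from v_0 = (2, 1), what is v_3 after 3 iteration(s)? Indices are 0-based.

v_0 = (2, 1).
v_1 = A·v_0 = (5, 5).
v_2 = A·v_1 = (3, 6).
v_3 = A·v_2 = (3, 0).

v_3 = (3, 0)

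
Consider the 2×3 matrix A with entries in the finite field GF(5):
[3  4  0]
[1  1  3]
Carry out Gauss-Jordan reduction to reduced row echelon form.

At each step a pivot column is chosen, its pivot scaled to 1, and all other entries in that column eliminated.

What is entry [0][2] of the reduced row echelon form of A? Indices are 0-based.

pivot(0,0)=3: scale R0 → (1, 3, 0)
  clear (1,0): R1 −= (1)R0 → (0, 3, 3)
pivot(1,1)=3: scale R1 → (0, 1, 1)
  clear (0,1): R0 −= (3)R1 → (1, 0, 2)

M[0][2] = 2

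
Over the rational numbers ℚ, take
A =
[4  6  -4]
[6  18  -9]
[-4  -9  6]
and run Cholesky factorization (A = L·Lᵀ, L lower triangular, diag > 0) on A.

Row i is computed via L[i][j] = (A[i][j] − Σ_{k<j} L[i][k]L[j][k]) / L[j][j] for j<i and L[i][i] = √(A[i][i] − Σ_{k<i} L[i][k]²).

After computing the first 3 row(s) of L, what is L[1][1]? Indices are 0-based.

Step 1: L[0][0] = √(4) = 2.
  L[1][0] = (6) / L[0][0] = 3.
Step 2: L[1][1] = √(9) = 3.
  L[2][0] = (-4) / L[0][0] = -2.
  L[2][1] = (-3) / L[1][1] = -1.
Step 3: L[2][2] = √(1) = 1.

L[1][1] = 3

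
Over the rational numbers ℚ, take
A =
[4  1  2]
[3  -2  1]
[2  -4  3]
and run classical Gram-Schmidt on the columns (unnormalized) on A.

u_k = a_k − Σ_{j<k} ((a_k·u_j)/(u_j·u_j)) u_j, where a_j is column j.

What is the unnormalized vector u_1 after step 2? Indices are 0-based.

u_1 = (69/29, -28/29, -96/29)

Step 1: u_0 = a_0 = (4, 3, 2).
Step 2: u_1 = a_1 − (-10/29)·u_0 = (69/29, -28/29, -96/29).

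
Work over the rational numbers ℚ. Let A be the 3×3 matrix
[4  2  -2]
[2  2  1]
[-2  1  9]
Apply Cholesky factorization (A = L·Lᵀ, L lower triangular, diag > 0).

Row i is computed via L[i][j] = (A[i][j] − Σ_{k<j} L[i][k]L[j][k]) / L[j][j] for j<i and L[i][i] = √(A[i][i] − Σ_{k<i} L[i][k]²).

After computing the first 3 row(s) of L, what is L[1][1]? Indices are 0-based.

L[1][1] = 1

Step 1: L[0][0] = √(4) = 2.
  L[1][0] = (2) / L[0][0] = 1.
Step 2: L[1][1] = √(1) = 1.
  L[2][0] = (-2) / L[0][0] = -1.
  L[2][1] = (2) / L[1][1] = 2.
Step 3: L[2][2] = √(4) = 2.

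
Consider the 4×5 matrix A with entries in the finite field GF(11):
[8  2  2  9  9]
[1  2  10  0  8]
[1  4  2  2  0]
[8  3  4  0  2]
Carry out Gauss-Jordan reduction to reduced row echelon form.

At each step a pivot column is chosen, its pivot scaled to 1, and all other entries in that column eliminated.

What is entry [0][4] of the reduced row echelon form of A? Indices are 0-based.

[1] R0 /= 8  ⇒  (1, 3, 3, 8, 8)
     R1 -= 1·R0  ⇒  (0, 10, 7, 3, 0)
     R2 -= 1·R0  ⇒  (0, 1, 10, 5, 3)
     R3 -= 8·R0  ⇒  (0, 1, 2, 2, 4)
[2] R1 /= 10  ⇒  (0, 1, 4, 8, 0)
     R0 -= 3·R1  ⇒  (1, 0, 2, 6, 8)
     R2 -= 1·R1  ⇒  (0, 0, 6, 8, 3)
     R3 -= 1·R1  ⇒  (0, 0, 9, 5, 4)
[3] R2 /= 6  ⇒  (0, 0, 1, 5, 6)
     R0 -= 2·R2  ⇒  (1, 0, 0, 7, 7)
     R1 -= 4·R2  ⇒  (0, 1, 0, 10, 9)
     R3 -= 9·R2  ⇒  (0, 0, 0, 4, 5)
[4] R3 /= 4  ⇒  (0, 0, 0, 1, 4)
     R0 -= 7·R3  ⇒  (1, 0, 0, 0, 1)
     R1 -= 10·R3  ⇒  (0, 1, 0, 0, 2)
     R2 -= 5·R3  ⇒  (0, 0, 1, 0, 8)

M[0][4] = 1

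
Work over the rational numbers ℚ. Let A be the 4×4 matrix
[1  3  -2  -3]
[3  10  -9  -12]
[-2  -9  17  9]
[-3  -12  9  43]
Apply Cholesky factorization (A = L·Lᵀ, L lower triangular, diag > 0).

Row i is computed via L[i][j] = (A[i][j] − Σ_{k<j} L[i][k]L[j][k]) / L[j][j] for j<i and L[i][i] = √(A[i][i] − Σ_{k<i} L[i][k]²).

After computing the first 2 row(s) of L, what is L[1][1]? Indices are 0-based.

L[1][1] = 1

Step 1: L[0][0] = √(1) = 1.
  L[1][0] = (3) / L[0][0] = 3.
Step 2: L[1][1] = √(1) = 1.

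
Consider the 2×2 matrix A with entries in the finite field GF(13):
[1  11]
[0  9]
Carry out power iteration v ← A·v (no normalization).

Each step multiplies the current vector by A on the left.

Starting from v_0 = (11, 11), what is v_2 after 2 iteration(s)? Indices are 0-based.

v_2 = (12, 7)

v_0 = (11, 11).
v_1 = A·v_0 = (2, 8).
v_2 = A·v_1 = (12, 7).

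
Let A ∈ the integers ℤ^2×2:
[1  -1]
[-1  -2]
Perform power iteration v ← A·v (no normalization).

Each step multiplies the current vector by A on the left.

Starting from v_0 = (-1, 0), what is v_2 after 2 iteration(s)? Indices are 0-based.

v_2 = (-2, -1)

v_0 = (-1, 0).
v_1 = A·v_0 = (-1, 1).
v_2 = A·v_1 = (-2, -1).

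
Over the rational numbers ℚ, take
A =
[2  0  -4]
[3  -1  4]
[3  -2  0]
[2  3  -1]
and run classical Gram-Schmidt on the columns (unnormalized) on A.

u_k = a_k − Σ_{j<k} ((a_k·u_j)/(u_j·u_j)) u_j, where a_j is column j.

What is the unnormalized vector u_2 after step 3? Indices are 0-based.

u_2 = (-1434/355, 1223/355, -373/355, 159/355)

Step 1: u_0 = a_0 = (2, 3, 3, 2).
Step 2: u_1 = a_1 − (-3/26)·u_0 = (3/13, -17/26, -43/26, 42/13).
Step 3: u_2 = a_2 − (1/13)·u_0 − (-176/355)·u_1 = (-1434/355, 1223/355, -373/355, 159/355).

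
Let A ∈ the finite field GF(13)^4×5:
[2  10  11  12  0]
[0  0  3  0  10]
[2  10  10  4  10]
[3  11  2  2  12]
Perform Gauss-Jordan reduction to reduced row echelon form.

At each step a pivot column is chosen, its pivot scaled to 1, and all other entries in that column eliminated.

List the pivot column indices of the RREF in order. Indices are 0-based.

pivot columns: 0, 1, 2, 3

step 1: normalize row 0 (÷2) = (1, 5, 12, 6, 0)
  row 2: subtract 2×row0 = (0, 0, 12, 5, 10)
  row 3: subtract 3×row0 = (0, 9, 5, 10, 12)
step 2: exchange rows 1,3
step 2: normalize row 1 (÷9) = (0, 1, 2, 4, 10)
  row 0: subtract 5×row1 = (1, 0, 2, 12, 2)
step 3: normalize row 2 (÷12) = (0, 0, 1, 8, 3)
  row 0: subtract 2×row2 = (1, 0, 0, 9, 9)
  row 1: subtract 2×row2 = (0, 1, 0, 1, 4)
  row 3: subtract 3×row2 = (0, 0, 0, 2, 1)
step 4: normalize row 3 (÷2) = (0, 0, 0, 1, 7)
  row 0: subtract 9×row3 = (1, 0, 0, 0, 11)
  row 1: subtract 1×row3 = (0, 1, 0, 0, 10)
  row 2: subtract 8×row3 = (0, 0, 1, 0, 12)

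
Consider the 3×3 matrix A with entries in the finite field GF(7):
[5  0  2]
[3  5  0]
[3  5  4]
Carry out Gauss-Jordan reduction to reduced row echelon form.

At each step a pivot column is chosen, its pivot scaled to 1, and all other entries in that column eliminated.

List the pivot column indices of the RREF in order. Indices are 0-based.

pivot columns: 0, 1, 2

[1] R0 /= 5  ⇒  (1, 0, 6)
     R1 -= 3·R0  ⇒  (0, 5, 3)
     R2 -= 3·R0  ⇒  (0, 5, 0)
[2] R1 /= 5  ⇒  (0, 1, 2)
     R2 -= 5·R1  ⇒  (0, 0, 4)
[3] R2 /= 4  ⇒  (0, 0, 1)
     R0 -= 6·R2  ⇒  (1, 0, 0)
     R1 -= 2·R2  ⇒  (0, 1, 0)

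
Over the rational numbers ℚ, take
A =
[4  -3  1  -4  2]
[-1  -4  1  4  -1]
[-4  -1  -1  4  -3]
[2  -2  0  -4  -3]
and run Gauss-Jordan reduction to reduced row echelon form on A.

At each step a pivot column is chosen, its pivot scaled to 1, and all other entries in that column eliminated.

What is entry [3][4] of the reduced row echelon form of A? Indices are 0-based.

[1] R0 /= 4  ⇒  (1, -3/4, 1/4, -1, 1/2)
     R1 -= -1·R0  ⇒  (0, -19/4, 5/4, 3, -1/2)
     R2 -= -4·R0  ⇒  (0, -4, 0, 0, -1)
     R3 -= 2·R0  ⇒  (0, -1/2, -1/2, -2, -4)
[2] R1 /= -19/4  ⇒  (0, 1, -5/19, -12/19, 2/19)
     R0 -= -3/4·R1  ⇒  (1, 0, 1/19, -28/19, 11/19)
     R2 -= -4·R1  ⇒  (0, 0, -20/19, -48/19, -11/19)
     R3 -= -1/2·R1  ⇒  (0, 0, -12/19, -44/19, -75/19)
[3] R2 /= -20/19  ⇒  (0, 0, 1, 12/5, 11/20)
     R0 -= 1/19·R2  ⇒  (1, 0, 0, -8/5, 11/20)
     R1 -= -5/19·R2  ⇒  (0, 1, 0, 0, 1/4)
     R3 -= -12/19·R2  ⇒  (0, 0, 0, -4/5, -18/5)
[4] R3 /= -4/5  ⇒  (0, 0, 0, 1, 9/2)
     R0 -= -8/5·R3  ⇒  (1, 0, 0, 0, 31/4)
     R2 -= 12/5·R3  ⇒  (0, 0, 1, 0, -41/4)

M[3][4] = 9/2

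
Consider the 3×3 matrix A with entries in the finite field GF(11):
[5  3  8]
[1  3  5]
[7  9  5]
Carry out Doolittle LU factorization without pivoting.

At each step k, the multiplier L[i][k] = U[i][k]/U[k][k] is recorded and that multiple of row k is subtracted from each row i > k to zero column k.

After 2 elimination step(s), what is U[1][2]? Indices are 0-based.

k=0: U[0][0]=5
  eliminate (1,0): mult=9, new row 1: (0, 9, 10); set L[1][0]=9
  eliminate (2,0): mult=8, new row 2: (0, 7, 7); set L[2][0]=8
k=1: U[1][1]=9
  eliminate (2,1): mult=2, new row 2: (0, 0, 9); set L[2][1]=2

U[1][2] = 10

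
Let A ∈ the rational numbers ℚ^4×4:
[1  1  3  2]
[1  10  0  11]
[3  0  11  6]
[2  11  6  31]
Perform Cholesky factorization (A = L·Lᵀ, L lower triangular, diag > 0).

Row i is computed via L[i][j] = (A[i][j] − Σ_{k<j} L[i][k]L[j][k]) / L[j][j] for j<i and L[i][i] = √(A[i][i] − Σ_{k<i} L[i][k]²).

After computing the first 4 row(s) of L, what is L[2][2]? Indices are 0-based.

Step 1: L[0][0] = √(1) = 1.
  L[1][0] = (1) / L[0][0] = 1.
Step 2: L[1][1] = √(9) = 3.
  L[2][0] = (3) / L[0][0] = 3.
  L[2][1] = (-3) / L[1][1] = -1.
Step 3: L[2][2] = √(1) = 1.
  L[3][0] = (2) / L[0][0] = 2.
  L[3][1] = (9) / L[1][1] = 3.
  L[3][2] = (3) / L[2][2] = 3.
Step 4: L[3][3] = √(9) = 3.

L[2][2] = 1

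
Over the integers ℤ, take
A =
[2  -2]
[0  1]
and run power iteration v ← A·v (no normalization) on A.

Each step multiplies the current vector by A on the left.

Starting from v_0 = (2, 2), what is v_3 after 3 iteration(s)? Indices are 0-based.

v_3 = (-12, 2)

v_0 = (2, 2).
v_1 = A·v_0 = (0, 2).
v_2 = A·v_1 = (-4, 2).
v_3 = A·v_2 = (-12, 2).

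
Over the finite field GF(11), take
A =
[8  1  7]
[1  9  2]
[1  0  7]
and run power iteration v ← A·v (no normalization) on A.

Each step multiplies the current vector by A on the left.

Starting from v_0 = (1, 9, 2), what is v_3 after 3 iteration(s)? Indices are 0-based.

v_3 = (8, 9, 5)

v_0 = (1, 9, 2).
v_1 = A·v_0 = (9, 9, 4).
v_2 = A·v_1 = (10, 10, 4).
v_3 = A·v_2 = (8, 9, 5).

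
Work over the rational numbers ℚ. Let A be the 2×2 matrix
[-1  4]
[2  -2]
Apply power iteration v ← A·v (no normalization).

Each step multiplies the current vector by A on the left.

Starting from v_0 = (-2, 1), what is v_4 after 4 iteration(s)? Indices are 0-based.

v_4 = (-558, 468)

v_0 = (-2, 1).
v_1 = A·v_0 = (6, -6).
v_2 = A·v_1 = (-30, 24).
v_3 = A·v_2 = (126, -108).
v_4 = A·v_3 = (-558, 468).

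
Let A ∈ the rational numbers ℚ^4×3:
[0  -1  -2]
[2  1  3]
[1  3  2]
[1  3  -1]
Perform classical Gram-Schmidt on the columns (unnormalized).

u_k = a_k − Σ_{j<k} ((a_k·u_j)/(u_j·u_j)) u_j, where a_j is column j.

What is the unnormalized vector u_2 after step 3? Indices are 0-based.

u_2 = (-15/7, 3/7, 15/14, -27/14)

Step 1: u_0 = a_0 = (0, 2, 1, 1).
Step 2: u_1 = a_1 − (4/3)·u_0 = (-1, -5/3, 5/3, 5/3).
Step 3: u_2 = a_2 − (7/6)·u_0 − (-1/7)·u_1 = (-15/7, 3/7, 15/14, -27/14).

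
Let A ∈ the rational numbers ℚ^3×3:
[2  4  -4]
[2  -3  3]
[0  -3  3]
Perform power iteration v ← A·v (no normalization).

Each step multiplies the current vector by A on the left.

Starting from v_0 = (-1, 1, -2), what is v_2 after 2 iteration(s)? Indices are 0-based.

v_2 = (12, 26, 6)

v_0 = (-1, 1, -2).
v_1 = A·v_0 = (10, -11, -9).
v_2 = A·v_1 = (12, 26, 6).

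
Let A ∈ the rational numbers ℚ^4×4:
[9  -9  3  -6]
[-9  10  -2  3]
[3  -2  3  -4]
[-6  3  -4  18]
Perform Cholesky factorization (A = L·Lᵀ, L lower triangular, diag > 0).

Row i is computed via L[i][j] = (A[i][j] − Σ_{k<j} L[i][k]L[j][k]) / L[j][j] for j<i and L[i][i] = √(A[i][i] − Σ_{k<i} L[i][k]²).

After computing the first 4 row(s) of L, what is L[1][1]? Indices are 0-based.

L[1][1] = 1

Step 1: L[0][0] = √(9) = 3.
  L[1][0] = (-9) / L[0][0] = -3.
Step 2: L[1][1] = √(1) = 1.
  L[2][0] = (3) / L[0][0] = 1.
  L[2][1] = (1) / L[1][1] = 1.
Step 3: L[2][2] = √(1) = 1.
  L[3][0] = (-6) / L[0][0] = -2.
  L[3][1] = (-3) / L[1][1] = -3.
  L[3][2] = (1) / L[2][2] = 1.
Step 4: L[3][3] = √(4) = 2.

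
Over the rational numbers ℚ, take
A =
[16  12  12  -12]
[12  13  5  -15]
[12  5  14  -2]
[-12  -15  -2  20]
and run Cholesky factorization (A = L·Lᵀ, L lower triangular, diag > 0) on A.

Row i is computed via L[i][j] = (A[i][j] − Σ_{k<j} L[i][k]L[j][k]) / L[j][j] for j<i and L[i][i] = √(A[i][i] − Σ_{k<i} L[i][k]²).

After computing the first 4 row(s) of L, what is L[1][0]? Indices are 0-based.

L[1][0] = 3

Step 1: L[0][0] = √(16) = 4.
  L[1][0] = (12) / L[0][0] = 3.
Step 2: L[1][1] = √(4) = 2.
  L[2][0] = (12) / L[0][0] = 3.
  L[2][1] = (-4) / L[1][1] = -2.
Step 3: L[2][2] = √(1) = 1.
  L[3][0] = (-12) / L[0][0] = -3.
  L[3][1] = (-6) / L[1][1] = -3.
  L[3][2] = (1) / L[2][2] = 1.
Step 4: L[3][3] = √(1) = 1.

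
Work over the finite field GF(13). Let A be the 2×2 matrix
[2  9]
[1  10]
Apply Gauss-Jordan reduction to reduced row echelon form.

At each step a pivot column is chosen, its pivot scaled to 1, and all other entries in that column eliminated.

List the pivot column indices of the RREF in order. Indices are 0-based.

pivot columns: 0, 1

[1] R0 /= 2  ⇒  (1, 11)
     R1 -= 1·R0  ⇒  (0, 12)
[2] R1 /= 12  ⇒  (0, 1)
     R0 -= 11·R1  ⇒  (1, 0)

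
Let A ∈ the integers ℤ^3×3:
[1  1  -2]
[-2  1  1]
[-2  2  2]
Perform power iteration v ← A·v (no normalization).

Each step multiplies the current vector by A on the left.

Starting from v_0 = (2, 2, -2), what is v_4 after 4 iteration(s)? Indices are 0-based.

v_4 = (244, -320, -536)

v_0 = (2, 2, -2).
v_1 = A·v_0 = (8, -4, -4).
v_2 = A·v_1 = (12, -24, -32).
v_3 = A·v_2 = (52, -80, -136).
v_4 = A·v_3 = (244, -320, -536).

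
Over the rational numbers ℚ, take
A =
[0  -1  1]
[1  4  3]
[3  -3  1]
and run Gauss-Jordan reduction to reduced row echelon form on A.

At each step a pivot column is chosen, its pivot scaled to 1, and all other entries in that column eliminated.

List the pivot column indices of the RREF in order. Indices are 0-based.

[1] R0 <-> R1
[1] R0 /= 1  ⇒  (1, 4, 3)
     R2 -= 3·R0  ⇒  (0, -15, -8)
[2] R1 /= -1  ⇒  (0, 1, -1)
     R0 -= 4·R1  ⇒  (1, 0, 7)
     R2 -= -15·R1  ⇒  (0, 0, -23)
[3] R2 /= -23  ⇒  (0, 0, 1)
     R0 -= 7·R2  ⇒  (1, 0, 0)
     R1 -= -1·R2  ⇒  (0, 1, 0)

pivot columns: 0, 1, 2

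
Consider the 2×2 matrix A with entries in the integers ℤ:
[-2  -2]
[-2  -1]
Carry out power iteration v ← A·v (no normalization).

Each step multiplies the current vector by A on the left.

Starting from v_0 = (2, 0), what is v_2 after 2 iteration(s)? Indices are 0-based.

v_2 = (16, 12)

v_0 = (2, 0).
v_1 = A·v_0 = (-4, -4).
v_2 = A·v_1 = (16, 12).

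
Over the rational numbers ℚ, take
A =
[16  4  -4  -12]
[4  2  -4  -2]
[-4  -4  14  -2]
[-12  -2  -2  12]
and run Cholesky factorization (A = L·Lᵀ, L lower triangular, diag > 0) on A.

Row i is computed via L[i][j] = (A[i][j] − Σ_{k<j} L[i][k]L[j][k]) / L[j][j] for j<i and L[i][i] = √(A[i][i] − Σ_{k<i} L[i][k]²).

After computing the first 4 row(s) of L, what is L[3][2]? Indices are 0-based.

Step 1: L[0][0] = √(16) = 4.
  L[1][0] = (4) / L[0][0] = 1.
Step 2: L[1][1] = √(1) = 1.
  L[2][0] = (-4) / L[0][0] = -1.
  L[2][1] = (-3) / L[1][1] = -3.
Step 3: L[2][2] = √(4) = 2.
  L[3][0] = (-12) / L[0][0] = -3.
  L[3][1] = (1) / L[1][1] = 1.
  L[3][2] = (-2) / L[2][2] = -1.
Step 4: L[3][3] = √(1) = 1.

L[3][2] = -1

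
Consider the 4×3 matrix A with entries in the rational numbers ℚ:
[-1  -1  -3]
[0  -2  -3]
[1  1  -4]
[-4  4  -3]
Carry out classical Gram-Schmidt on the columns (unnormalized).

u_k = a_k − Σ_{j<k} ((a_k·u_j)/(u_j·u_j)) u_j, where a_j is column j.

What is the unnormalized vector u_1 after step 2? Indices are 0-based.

Step 1: u_0 = a_0 = (-1, 0, 1, -4).
Step 2: u_1 = a_1 − (-7/9)·u_0 = (-16/9, -2, 16/9, 8/9).

u_1 = (-16/9, -2, 16/9, 8/9)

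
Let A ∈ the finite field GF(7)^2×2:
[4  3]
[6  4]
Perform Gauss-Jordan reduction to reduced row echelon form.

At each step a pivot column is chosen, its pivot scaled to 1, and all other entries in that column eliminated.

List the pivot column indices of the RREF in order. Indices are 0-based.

pivot(0,0)=4: scale R0 → (1, 6)
  clear (1,0): R1 −= (6)R0 → (0, 3)
pivot(1,1)=3: scale R1 → (0, 1)
  clear (0,1): R0 −= (6)R1 → (1, 0)

pivot columns: 0, 1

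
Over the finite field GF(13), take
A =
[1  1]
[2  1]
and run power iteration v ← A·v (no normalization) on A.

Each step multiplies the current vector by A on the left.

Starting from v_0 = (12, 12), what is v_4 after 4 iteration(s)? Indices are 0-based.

v_4 = (10, 11)

v_0 = (12, 12).
v_1 = A·v_0 = (11, 10).
v_2 = A·v_1 = (8, 6).
v_3 = A·v_2 = (1, 9).
v_4 = A·v_3 = (10, 11).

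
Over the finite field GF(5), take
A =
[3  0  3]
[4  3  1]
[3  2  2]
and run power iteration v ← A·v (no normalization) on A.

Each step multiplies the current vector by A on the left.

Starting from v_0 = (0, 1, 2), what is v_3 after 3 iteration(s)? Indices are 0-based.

v_0 = (0, 1, 2).
v_1 = A·v_0 = (1, 0, 1).
v_2 = A·v_1 = (1, 0, 0).
v_3 = A·v_2 = (3, 4, 3).

v_3 = (3, 4, 3)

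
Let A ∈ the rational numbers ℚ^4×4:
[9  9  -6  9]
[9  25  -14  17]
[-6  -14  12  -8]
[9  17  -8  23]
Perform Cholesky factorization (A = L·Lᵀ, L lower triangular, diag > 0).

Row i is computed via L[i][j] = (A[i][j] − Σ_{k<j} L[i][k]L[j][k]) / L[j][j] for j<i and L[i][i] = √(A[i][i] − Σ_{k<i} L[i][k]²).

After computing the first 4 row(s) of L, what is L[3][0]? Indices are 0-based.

L[3][0] = 3

Step 1: L[0][0] = √(9) = 3.
  L[1][0] = (9) / L[0][0] = 3.
Step 2: L[1][1] = √(16) = 4.
  L[2][0] = (-6) / L[0][0] = -2.
  L[2][1] = (-8) / L[1][1] = -2.
Step 3: L[2][2] = √(4) = 2.
  L[3][0] = (9) / L[0][0] = 3.
  L[3][1] = (8) / L[1][1] = 2.
  L[3][2] = (2) / L[2][2] = 1.
Step 4: L[3][3] = √(9) = 3.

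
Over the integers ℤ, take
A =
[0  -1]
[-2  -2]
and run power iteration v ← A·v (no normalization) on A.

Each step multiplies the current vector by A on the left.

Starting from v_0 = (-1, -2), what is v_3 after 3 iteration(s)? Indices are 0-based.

v_3 = (16, 44)

v_0 = (-1, -2).
v_1 = A·v_0 = (2, 6).
v_2 = A·v_1 = (-6, -16).
v_3 = A·v_2 = (16, 44).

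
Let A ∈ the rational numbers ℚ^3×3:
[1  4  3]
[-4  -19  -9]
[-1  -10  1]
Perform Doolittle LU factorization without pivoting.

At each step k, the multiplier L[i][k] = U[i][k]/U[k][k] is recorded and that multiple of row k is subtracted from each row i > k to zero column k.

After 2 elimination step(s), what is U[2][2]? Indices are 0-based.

Step 1: pivot at (0,0) is 1.
  row1 ← row1 − (-4)·row0  ⇒  L[1][0]=-4, U row1=(0, -3, 3)
  row2 ← row2 − (-1)·row0  ⇒  L[2][0]=-1, U row2=(0, -6, 4)
Step 2: pivot at (1,1) is -3.
  row2 ← row2 − (2)·row1  ⇒  L[2][1]=2, U row2=(0, 0, -2)

U[2][2] = -2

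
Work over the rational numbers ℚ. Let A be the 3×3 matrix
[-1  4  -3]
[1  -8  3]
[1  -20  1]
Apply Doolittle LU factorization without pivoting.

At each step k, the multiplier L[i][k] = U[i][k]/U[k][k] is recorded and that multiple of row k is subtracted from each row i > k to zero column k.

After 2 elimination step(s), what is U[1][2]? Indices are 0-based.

Step 1: pivot at (0,0) is -1.
  row1 ← row1 − (-1)·row0  ⇒  L[1][0]=-1, U row1=(0, -4, 0)
  row2 ← row2 − (-1)·row0  ⇒  L[2][0]=-1, U row2=(0, -16, -2)
Step 2: pivot at (1,1) is -4.
  row2 ← row2 − (4)·row1  ⇒  L[2][1]=4, U row2=(0, 0, -2)

U[1][2] = 0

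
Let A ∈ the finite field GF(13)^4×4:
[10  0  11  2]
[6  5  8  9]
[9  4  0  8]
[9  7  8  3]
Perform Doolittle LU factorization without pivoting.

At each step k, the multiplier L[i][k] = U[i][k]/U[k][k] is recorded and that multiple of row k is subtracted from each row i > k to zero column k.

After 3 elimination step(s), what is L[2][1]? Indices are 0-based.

L[2][1] = 6

[col 0] pivot 10
  R1 -= 11*R0 → (0, 5, 4, 0)  (L[1][0] := 11)
  R2 -= 10*R0 → (0, 4, 7, 1)  (L[2][0] := 10)
  R3 -= 10*R0 → (0, 7, 2, 9)  (L[3][0] := 10)
[col 1] pivot 5
  R2 -= 6*R1 → (0, 0, 9, 1)  (L[2][1] := 6)
  R3 -= 4*R1 → (0, 0, 12, 9)  (L[3][1] := 4)
[col 2] pivot 9
  R3 -= 10*R2 → (0, 0, 0, 12)  (L[3][2] := 10)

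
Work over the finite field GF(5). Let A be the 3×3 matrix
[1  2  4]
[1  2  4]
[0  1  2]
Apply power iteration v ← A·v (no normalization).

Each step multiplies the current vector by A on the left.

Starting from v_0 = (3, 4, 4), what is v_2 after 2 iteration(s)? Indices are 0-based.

v_0 = (3, 4, 4).
v_1 = A·v_0 = (2, 2, 2).
v_2 = A·v_1 = (4, 4, 1).

v_2 = (4, 4, 1)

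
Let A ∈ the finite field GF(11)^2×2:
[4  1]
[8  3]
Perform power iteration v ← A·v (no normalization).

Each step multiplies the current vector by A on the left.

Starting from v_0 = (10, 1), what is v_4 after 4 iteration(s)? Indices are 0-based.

v_0 = (10, 1).
v_1 = A·v_0 = (8, 6).
v_2 = A·v_1 = (5, 5).
v_3 = A·v_2 = (3, 0).
v_4 = A·v_3 = (1, 2).

v_4 = (1, 2)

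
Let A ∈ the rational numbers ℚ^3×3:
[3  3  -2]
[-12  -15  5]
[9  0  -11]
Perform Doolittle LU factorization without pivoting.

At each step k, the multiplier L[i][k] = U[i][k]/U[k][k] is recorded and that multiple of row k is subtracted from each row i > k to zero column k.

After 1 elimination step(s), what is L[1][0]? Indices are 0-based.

L[1][0] = -4

k=0: U[0][0]=3
  eliminate (1,0): mult=-4, new row 1: (0, -3, -3); set L[1][0]=-4
  eliminate (2,0): mult=3, new row 2: (0, -9, -5); set L[2][0]=3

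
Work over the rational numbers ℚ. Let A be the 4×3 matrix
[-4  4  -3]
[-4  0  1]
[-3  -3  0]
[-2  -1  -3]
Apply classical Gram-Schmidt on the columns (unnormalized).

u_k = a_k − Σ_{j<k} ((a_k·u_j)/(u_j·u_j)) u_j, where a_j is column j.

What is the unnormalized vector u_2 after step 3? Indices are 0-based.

Step 1: u_0 = a_0 = (-4, -4, -3, -2).
Step 2: u_1 = a_1 − (-1/9)·u_0 = (32/9, -4/9, -10/3, -11/9).
Step 3: u_2 = a_2 − (14/45)·u_0 − (-67/229)·u_1 = (-819/1145, 2421/1145, -48/1145, -3132/1145).

u_2 = (-819/1145, 2421/1145, -48/1145, -3132/1145)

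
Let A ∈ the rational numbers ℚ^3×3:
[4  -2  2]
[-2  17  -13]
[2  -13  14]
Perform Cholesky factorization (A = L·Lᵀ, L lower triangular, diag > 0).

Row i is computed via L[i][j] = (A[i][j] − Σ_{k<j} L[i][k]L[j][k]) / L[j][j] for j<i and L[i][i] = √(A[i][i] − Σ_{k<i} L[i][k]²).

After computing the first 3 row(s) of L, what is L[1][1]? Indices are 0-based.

Step 1: L[0][0] = √(4) = 2.
  L[1][0] = (-2) / L[0][0] = -1.
Step 2: L[1][1] = √(16) = 4.
  L[2][0] = (2) / L[0][0] = 1.
  L[2][1] = (-12) / L[1][1] = -3.
Step 3: L[2][2] = √(4) = 2.

L[1][1] = 4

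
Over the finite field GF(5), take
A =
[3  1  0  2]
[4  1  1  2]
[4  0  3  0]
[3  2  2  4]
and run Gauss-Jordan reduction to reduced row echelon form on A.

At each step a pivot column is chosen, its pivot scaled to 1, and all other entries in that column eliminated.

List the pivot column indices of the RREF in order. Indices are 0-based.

pivot columns: 0, 1, 2

pivot(0,0)=3: scale R0 → (1, 2, 0, 4)
  clear (1,0): R1 −= (4)R0 → (0, 3, 1, 1)
  clear (2,0): R2 −= (4)R0 → (0, 2, 3, 4)
  clear (3,0): R3 −= (3)R0 → (0, 1, 2, 2)
pivot(1,1)=3: scale R1 → (0, 1, 2, 2)
  clear (0,1): R0 −= (2)R1 → (1, 0, 1, 0)
  clear (2,1): R2 −= (2)R1 → (0, 0, 4, 0)
  clear (3,1): R3 −= (1)R1 → (0, 0, 0, 0)
pivot(2,2)=4: scale R2 → (0, 0, 1, 0)
  clear (0,2): R0 −= (1)R2 → (1, 0, 0, 0)
  clear (1,2): R1 −= (2)R2 → (0, 1, 0, 2)
col 3: no nonzero at/below row 3; advance.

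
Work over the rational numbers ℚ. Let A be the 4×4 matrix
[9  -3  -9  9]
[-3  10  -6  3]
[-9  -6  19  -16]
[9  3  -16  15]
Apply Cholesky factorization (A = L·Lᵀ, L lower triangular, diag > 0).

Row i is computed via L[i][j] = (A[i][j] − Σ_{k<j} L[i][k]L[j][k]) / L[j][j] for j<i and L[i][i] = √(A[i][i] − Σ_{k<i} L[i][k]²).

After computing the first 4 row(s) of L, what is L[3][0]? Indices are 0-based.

Step 1: L[0][0] = √(9) = 3.
  L[1][0] = (-3) / L[0][0] = -1.
Step 2: L[1][1] = √(9) = 3.
  L[2][0] = (-9) / L[0][0] = -3.
  L[2][1] = (-9) / L[1][1] = -3.
Step 3: L[2][2] = √(1) = 1.
  L[3][0] = (9) / L[0][0] = 3.
  L[3][1] = (6) / L[1][1] = 2.
  L[3][2] = (-1) / L[2][2] = -1.
Step 4: L[3][3] = √(1) = 1.

L[3][0] = 3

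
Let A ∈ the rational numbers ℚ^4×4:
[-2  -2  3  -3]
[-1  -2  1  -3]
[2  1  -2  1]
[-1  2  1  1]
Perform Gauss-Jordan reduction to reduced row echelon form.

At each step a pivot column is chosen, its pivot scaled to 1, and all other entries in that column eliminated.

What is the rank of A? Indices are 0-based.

rank = 4

pivot(0,0)=-2: scale R0 → (1, 1, -3/2, 3/2)
  clear (1,0): R1 −= (-1)R0 → (0, -1, -1/2, -3/2)
  clear (2,0): R2 −= (2)R0 → (0, -1, 1, -2)
  clear (3,0): R3 −= (-1)R0 → (0, 3, -1/2, 5/2)
pivot(1,1)=-1: scale R1 → (0, 1, 1/2, 3/2)
  clear (0,1): R0 −= (1)R1 → (1, 0, -2, 0)
  clear (2,1): R2 −= (-1)R1 → (0, 0, 3/2, -1/2)
  clear (3,1): R3 −= (3)R1 → (0, 0, -2, -2)
pivot(2,2)=3/2: scale R2 → (0, 0, 1, -1/3)
  clear (0,2): R0 −= (-2)R2 → (1, 0, 0, -2/3)
  clear (1,2): R1 −= (1/2)R2 → (0, 1, 0, 5/3)
  clear (3,2): R3 −= (-2)R2 → (0, 0, 0, -8/3)
pivot(3,3)=-8/3: scale R3 → (0, 0, 0, 1)
  clear (0,3): R0 −= (-2/3)R3 → (1, 0, 0, 0)
  clear (1,3): R1 −= (5/3)R3 → (0, 1, 0, 0)
  clear (2,3): R2 −= (-1/3)R3 → (0, 0, 1, 0)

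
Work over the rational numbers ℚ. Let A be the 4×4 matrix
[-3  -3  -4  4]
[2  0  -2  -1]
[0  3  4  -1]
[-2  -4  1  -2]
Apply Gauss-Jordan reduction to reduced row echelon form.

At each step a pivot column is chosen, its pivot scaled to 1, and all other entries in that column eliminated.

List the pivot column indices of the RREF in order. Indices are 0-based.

[1] R0 /= -3  ⇒  (1, 1, 4/3, -4/3)
     R1 -= 2·R0  ⇒  (0, -2, -14/3, 5/3)
     R3 -= -2·R0  ⇒  (0, -2, 11/3, -14/3)
[2] R1 /= -2  ⇒  (0, 1, 7/3, -5/6)
     R0 -= 1·R1  ⇒  (1, 0, -1, -1/2)
     R2 -= 3·R1  ⇒  (0, 0, -3, 3/2)
     R3 -= -2·R1  ⇒  (0, 0, 25/3, -19/3)
[3] R2 /= -3  ⇒  (0, 0, 1, -1/2)
     R0 -= -1·R2  ⇒  (1, 0, 0, -1)
     R1 -= 7/3·R2  ⇒  (0, 1, 0, 1/3)
     R3 -= 25/3·R2  ⇒  (0, 0, 0, -13/6)
[4] R3 /= -13/6  ⇒  (0, 0, 0, 1)
     R0 -= -1·R3  ⇒  (1, 0, 0, 0)
     R1 -= 1/3·R3  ⇒  (0, 1, 0, 0)
     R2 -= -1/2·R3  ⇒  (0, 0, 1, 0)

pivot columns: 0, 1, 2, 3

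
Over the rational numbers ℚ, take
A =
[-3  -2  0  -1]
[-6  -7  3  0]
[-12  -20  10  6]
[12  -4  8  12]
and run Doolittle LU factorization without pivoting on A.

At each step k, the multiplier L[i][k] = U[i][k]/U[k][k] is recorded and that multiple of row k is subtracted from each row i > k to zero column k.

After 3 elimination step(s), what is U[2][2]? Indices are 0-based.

Step 1: pivot at (0,0) is -3.
  row1 ← row1 − (2)·row0  ⇒  L[1][0]=2, U row1=(0, -3, 3, 2)
  row2 ← row2 − (4)·row0  ⇒  L[2][0]=4, U row2=(0, -12, 10, 10)
  row3 ← row3 − (-4)·row0  ⇒  L[3][0]=-4, U row3=(0, -12, 8, 8)
Step 2: pivot at (1,1) is -3.
  row2 ← row2 − (4)·row1  ⇒  L[2][1]=4, U row2=(0, 0, -2, 2)
  row3 ← row3 − (4)·row1  ⇒  L[3][1]=4, U row3=(0, 0, -4, 0)
Step 3: pivot at (2,2) is -2.
  row3 ← row3 − (2)·row2  ⇒  L[3][2]=2, U row3=(0, 0, 0, -4)

U[2][2] = -2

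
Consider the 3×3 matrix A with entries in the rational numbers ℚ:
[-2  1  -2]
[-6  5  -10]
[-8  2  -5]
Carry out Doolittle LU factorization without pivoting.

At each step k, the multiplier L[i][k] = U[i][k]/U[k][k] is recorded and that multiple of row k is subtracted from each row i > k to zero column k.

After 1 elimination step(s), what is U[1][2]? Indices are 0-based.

U[1][2] = -4

[col 0] pivot -2
  R1 -= 3*R0 → (0, 2, -4)  (L[1][0] := 3)
  R2 -= 4*R0 → (0, -2, 3)  (L[2][0] := 4)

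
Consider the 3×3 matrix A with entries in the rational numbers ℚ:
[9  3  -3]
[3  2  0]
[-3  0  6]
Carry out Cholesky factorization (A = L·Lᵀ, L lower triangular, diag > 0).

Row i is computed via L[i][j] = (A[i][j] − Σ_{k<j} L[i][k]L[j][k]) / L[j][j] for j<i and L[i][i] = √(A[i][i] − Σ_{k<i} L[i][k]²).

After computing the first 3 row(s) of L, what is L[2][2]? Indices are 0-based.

L[2][2] = 2

Step 1: L[0][0] = √(9) = 3.
  L[1][0] = (3) / L[0][0] = 1.
Step 2: L[1][1] = √(1) = 1.
  L[2][0] = (-3) / L[0][0] = -1.
  L[2][1] = (1) / L[1][1] = 1.
Step 3: L[2][2] = √(4) = 2.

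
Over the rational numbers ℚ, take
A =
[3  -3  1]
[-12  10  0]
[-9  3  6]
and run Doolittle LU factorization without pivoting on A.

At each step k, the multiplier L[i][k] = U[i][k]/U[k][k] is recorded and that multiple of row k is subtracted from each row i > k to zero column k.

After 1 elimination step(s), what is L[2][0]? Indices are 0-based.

L[2][0] = -3

k=0: U[0][0]=3
  eliminate (1,0): mult=-4, new row 1: (0, -2, 4); set L[1][0]=-4
  eliminate (2,0): mult=-3, new row 2: (0, -6, 9); set L[2][0]=-3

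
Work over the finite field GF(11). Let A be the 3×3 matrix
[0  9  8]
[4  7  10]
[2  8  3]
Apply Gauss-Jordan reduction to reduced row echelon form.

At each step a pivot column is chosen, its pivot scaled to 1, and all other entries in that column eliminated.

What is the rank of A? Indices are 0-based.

step 1: exchange rows 0,1
step 1: normalize row 0 (÷4) = (1, 10, 8)
  row 2: subtract 2×row0 = (0, 10, 9)
step 2: normalize row 1 (÷9) = (0, 1, 7)
  row 0: subtract 10×row1 = (1, 0, 4)
  row 2: subtract 10×row1 = (0, 0, 5)
step 3: normalize row 2 (÷5) = (0, 0, 1)
  row 0: subtract 4×row2 = (1, 0, 0)
  row 1: subtract 7×row2 = (0, 1, 0)

rank = 3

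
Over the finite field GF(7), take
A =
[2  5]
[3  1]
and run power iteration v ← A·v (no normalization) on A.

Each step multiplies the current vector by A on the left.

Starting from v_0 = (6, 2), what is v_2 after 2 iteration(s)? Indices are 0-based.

v_0 = (6, 2).
v_1 = A·v_0 = (1, 6).
v_2 = A·v_1 = (4, 2).

v_2 = (4, 2)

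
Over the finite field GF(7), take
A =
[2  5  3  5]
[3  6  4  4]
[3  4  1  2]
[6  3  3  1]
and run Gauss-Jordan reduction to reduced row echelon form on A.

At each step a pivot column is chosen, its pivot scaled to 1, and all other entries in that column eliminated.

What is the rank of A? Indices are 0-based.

step 1: normalize row 0 (÷2) = (1, 6, 5, 6)
  row 1: subtract 3×row0 = (0, 2, 3, 0)
  row 2: subtract 3×row0 = (0, 0, 0, 5)
  row 3: subtract 6×row0 = (0, 2, 1, 0)
step 2: normalize row 1 (÷2) = (0, 1, 5, 0)
  row 0: subtract 6×row1 = (1, 0, 3, 6)
  row 3: subtract 2×row1 = (0, 0, 5, 0)
step 3: exchange rows 2,3
step 3: normalize row 2 (÷5) = (0, 0, 1, 0)
  row 0: subtract 3×row2 = (1, 0, 0, 6)
  row 1: subtract 5×row2 = (0, 1, 0, 0)
step 4: normalize row 3 (÷5) = (0, 0, 0, 1)
  row 0: subtract 6×row3 = (1, 0, 0, 0)

rank = 4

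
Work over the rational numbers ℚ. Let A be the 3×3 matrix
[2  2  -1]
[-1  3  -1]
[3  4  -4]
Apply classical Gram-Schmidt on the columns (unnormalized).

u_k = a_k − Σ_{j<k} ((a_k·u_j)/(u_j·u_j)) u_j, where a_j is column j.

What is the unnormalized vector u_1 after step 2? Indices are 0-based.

u_1 = (1/7, 55/14, 17/14)

Step 1: u_0 = a_0 = (2, -1, 3).
Step 2: u_1 = a_1 − (13/14)·u_0 = (1/7, 55/14, 17/14).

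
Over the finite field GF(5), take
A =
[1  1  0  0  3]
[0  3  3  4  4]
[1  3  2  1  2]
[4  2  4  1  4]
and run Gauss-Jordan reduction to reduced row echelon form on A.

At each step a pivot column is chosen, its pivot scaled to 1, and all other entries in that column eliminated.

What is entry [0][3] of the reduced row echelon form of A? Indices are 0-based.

[1] R0 /= 1  ⇒  (1, 1, 0, 0, 3)
     R2 -= 1·R0  ⇒  (0, 2, 2, 1, 4)
     R3 -= 4·R0  ⇒  (0, 3, 4, 1, 2)
[2] R1 /= 3  ⇒  (0, 1, 1, 3, 3)
     R0 -= 1·R1  ⇒  (1, 0, 4, 2, 0)
     R2 -= 2·R1  ⇒  (0, 0, 0, 0, 3)
     R3 -= 3·R1  ⇒  (0, 0, 1, 2, 3)
[3] R2 <-> R3
[3] R2 /= 1  ⇒  (0, 0, 1, 2, 3)
     R0 -= 4·R2  ⇒  (1, 0, 0, 4, 3)
     R1 -= 1·R2  ⇒  (0, 1, 0, 1, 0)
column 3 empty below row 3
[4] R3 /= 3  ⇒  (0, 0, 0, 0, 1)
     R0 -= 3·R3  ⇒  (1, 0, 0, 4, 0)
     R2 -= 3·R3  ⇒  (0, 0, 1, 2, 0)

M[0][3] = 4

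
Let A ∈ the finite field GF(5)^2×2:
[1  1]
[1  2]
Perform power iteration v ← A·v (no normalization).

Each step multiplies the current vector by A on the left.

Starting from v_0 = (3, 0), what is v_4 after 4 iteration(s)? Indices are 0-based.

v_0 = (3, 0).
v_1 = A·v_0 = (3, 3).
v_2 = A·v_1 = (1, 4).
v_3 = A·v_2 = (0, 4).
v_4 = A·v_3 = (4, 3).

v_4 = (4, 3)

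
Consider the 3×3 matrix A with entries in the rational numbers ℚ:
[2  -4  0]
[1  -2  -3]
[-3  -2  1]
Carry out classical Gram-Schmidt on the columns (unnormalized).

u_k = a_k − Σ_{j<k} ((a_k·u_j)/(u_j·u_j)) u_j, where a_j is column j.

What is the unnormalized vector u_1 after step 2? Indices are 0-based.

Step 1: u_0 = a_0 = (2, 1, -3).
Step 2: u_1 = a_1 − (-2/7)·u_0 = (-24/7, -12/7, -20/7).

u_1 = (-24/7, -12/7, -20/7)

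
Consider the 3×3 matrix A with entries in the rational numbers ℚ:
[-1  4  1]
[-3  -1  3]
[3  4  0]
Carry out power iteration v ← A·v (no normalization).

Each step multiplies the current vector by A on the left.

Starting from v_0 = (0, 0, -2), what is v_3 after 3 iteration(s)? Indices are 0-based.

v_0 = (0, 0, -2).
v_1 = A·v_0 = (-2, -6, 0).
v_2 = A·v_1 = (-22, 12, -30).
v_3 = A·v_2 = (40, -36, -18).

v_3 = (40, -36, -18)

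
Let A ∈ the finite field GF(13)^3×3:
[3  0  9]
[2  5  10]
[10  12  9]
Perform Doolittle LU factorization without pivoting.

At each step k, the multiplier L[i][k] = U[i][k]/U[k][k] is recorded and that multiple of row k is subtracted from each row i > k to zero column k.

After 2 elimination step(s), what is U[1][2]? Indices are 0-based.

Step 1: pivot at (0,0) is 3.
  row1 ← row1 − (5)·row0  ⇒  L[1][0]=5, U row1=(0, 5, 4)
  row2 ← row2 − (12)·row0  ⇒  L[2][0]=12, U row2=(0, 12, 5)
Step 2: pivot at (1,1) is 5.
  row2 ← row2 − (5)·row1  ⇒  L[2][1]=5, U row2=(0, 0, 11)

U[1][2] = 4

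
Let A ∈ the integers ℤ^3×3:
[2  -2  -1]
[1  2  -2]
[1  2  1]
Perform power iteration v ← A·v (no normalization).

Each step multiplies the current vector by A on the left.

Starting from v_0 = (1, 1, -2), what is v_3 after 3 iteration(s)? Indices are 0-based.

v_0 = (1, 1, -2).
v_1 = A·v_0 = (2, 7, 1).
v_2 = A·v_1 = (-11, 14, 17).
v_3 = A·v_2 = (-67, -17, 34).

v_3 = (-67, -17, 34)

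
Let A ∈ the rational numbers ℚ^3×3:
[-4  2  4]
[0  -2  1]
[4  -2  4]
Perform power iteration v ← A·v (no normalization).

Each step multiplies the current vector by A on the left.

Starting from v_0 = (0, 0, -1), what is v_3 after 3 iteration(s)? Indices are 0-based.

v_0 = (0, 0, -1).
v_1 = A·v_0 = (-4, -1, -4).
v_2 = A·v_1 = (-2, -2, -30).
v_3 = A·v_2 = (-116, -26, -124).

v_3 = (-116, -26, -124)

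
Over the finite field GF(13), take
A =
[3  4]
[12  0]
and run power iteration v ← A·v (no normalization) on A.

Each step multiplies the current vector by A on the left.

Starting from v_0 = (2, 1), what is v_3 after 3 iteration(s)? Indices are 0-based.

v_3 = (0, 4)

v_0 = (2, 1).
v_1 = A·v_0 = (10, 11).
v_2 = A·v_1 = (9, 3).
v_3 = A·v_2 = (0, 4).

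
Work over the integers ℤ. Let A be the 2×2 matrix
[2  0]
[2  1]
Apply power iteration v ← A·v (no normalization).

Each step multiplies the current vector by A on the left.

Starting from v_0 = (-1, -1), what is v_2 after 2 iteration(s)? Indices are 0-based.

v_0 = (-1, -1).
v_1 = A·v_0 = (-2, -3).
v_2 = A·v_1 = (-4, -7).

v_2 = (-4, -7)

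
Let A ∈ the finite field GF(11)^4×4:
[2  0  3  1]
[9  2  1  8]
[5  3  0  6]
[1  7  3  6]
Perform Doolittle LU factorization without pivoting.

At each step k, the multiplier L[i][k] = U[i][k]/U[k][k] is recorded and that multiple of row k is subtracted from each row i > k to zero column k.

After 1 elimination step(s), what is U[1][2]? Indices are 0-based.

[col 0] pivot 2
  R1 -= 10*R0 → (0, 2, 4, 9)  (L[1][0] := 10)
  R2 -= 8*R0 → (0, 3, 9, 9)  (L[2][0] := 8)
  R3 -= 6*R0 → (0, 7, 7, 0)  (L[3][0] := 6)

U[1][2] = 4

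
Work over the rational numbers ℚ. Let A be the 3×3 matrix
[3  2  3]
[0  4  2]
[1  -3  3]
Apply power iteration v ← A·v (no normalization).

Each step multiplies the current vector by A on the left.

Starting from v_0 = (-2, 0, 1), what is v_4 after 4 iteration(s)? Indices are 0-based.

v_0 = (-2, 0, 1).
v_1 = A·v_0 = (-3, 2, 1).
v_2 = A·v_1 = (-2, 10, -6).
v_3 = A·v_2 = (-4, 28, -50).
v_4 = A·v_3 = (-106, 12, -238).

v_4 = (-106, 12, -238)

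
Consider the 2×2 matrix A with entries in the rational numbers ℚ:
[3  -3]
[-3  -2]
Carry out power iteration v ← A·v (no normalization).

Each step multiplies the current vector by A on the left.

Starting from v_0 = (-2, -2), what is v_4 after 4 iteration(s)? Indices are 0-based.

v_0 = (-2, -2).
v_1 = A·v_0 = (0, 10).
v_2 = A·v_1 = (-30, -20).
v_3 = A·v_2 = (-30, 130).
v_4 = A·v_3 = (-480, -170).

v_4 = (-480, -170)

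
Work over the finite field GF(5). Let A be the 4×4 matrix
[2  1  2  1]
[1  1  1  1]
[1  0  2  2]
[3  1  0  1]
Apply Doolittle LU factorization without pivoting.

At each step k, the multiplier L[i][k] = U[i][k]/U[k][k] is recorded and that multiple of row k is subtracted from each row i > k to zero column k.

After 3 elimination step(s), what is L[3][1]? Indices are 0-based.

L[3][1] = 4

k=0: U[0][0]=2
  eliminate (1,0): mult=3, new row 1: (0, 3, 0, 3); set L[1][0]=3
  eliminate (2,0): mult=3, new row 2: (0, 2, 1, 4); set L[2][0]=3
  eliminate (3,0): mult=4, new row 3: (0, 2, 2, 2); set L[3][0]=4
k=1: U[1][1]=3
  eliminate (2,1): mult=4, new row 2: (0, 0, 1, 2); set L[2][1]=4
  eliminate (3,1): mult=4, new row 3: (0, 0, 2, 0); set L[3][1]=4
k=2: U[2][2]=1
  eliminate (3,2): mult=2, new row 3: (0, 0, 0, 1); set L[3][2]=2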